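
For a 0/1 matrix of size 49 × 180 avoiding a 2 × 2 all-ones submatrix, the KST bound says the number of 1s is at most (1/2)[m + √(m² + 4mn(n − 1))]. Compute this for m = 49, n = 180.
z(49, 180; 2, 2) ≤ (1/2)[49 + √(49² + 4·49·180·179)] = (1/2)[49 + √6317521] = 1281.234

Kővári–Sós–Turán: let r_1, ..., r_49 be the row sums and z = Σ r_i the total number of 1s. Each pair of columns can share at most one row with both entries 1 (else a 2×2 all-ones block appears), so Σ_i C(r_i, 2) ≤ C(180, 2) = 16110. By convexity Σ_i C(r_i, 2) ≥ 49·C(z/49, 2) = z(z − 49)/(2·49), giving z² − 49z − 49·180·179 ≤ 0 and hence z ≤ (1/2)[49 + √(2401 + 4·1578780)] = (1/2)[49 + √6317521] ≈ (1/2)(49 + 2513.4679) = 1281.234.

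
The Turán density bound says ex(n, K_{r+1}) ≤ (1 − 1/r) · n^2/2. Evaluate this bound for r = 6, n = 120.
Turán density bound = (5/6) · 120^2/2 = 6000

Turán's theorem: ex(n, K_{r+1}) is achieved by the complete r-partite Turán graph T(n, r) with parts as balanced as possible, and is at most (1 − 1/r) · n^2/2. For r = 6, n = 120: the density bound is (5/6) · 14400/2 = 6000. Since 6 ∣ 120, the Turán graph T(120, 6) has parts of equal size 20, and its edge count e(T(120, 6)) = 6000 attains the density bound exactly.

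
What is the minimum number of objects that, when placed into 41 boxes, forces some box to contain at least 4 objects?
n = (4 − 1)·41 + 1 = 124

By the generalised pigeonhole principle, to guarantee some box contains ≥ r objects we need more than (r − 1) · k objects total. Threshold: n = (r − 1) · k + 1. With r = 4 and k = 41: n = 3 · 41 + 1 = 123 + 1 = 124. For n = 123 = 3 · 41, we can put exactly 3 objects in every box, avoiding 4 in any single one — so 124 is tight.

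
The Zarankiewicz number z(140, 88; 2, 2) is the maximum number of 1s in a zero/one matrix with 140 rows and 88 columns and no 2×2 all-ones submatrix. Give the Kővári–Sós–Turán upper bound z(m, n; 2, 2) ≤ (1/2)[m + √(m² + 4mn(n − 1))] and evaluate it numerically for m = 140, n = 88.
z(140, 88; 2, 2) ≤ (1/2)[140 + √(140² + 4·140·88·87)] = (1/2)[140 + √4306960] = 1107.6608

Kővári–Sós–Turán: let r_1, ..., r_140 be the row sums and z = Σ r_i the total number of 1s. Each pair of columns can share at most one row with both entries 1 (else a 2×2 all-ones block appears), so Σ_i C(r_i, 2) ≤ C(88, 2) = 3828. By convexity Σ_i C(r_i, 2) ≥ 140·C(z/140, 2) = z(z − 140)/(2·140), giving z² − 140z − 140·88·87 ≤ 0 and hence z ≤ (1/2)[140 + √(19600 + 4·1071840)] = (1/2)[140 + √4306960] ≈ (1/2)(140 + 2075.3217) = 1107.6608.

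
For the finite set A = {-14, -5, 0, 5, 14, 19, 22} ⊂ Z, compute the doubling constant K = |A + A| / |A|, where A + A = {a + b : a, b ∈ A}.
K = |A + A| / |A| = 23/7

Enumerate A + A = {a + b : a, b ∈ A}. With |A| = 7, there are |A|^2 = 49 ordered sum pairs; collecting distinct values, A + A = {-28, -19, -14, -10, -9, -5, 0, 5, 8, 9, 10, 14, 17, 19, 22, 24, 27, 28, 33, 36, 38, 41, 44}, so |A + A| = 23. Thus K = 23/7. For comparison, the minimum possible |A + A| over all 7-element sets is 2·7 − 1 = 13 (so min K = 13/7), attained only by arithmetic progressions.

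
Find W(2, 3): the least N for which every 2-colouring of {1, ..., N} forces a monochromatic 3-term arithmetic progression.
W(2, 3) = 9

Lower bound: the 2-colouring RRBBRRBB of {1, ..., 8} (R at positions {1, 2, 5, 6}, B at {3, 4, 7, 8}) contains no monochromatic 3-term AP, so W(2, 3) > 8. Upper bound: a case analysis on any 2-colouring of {1, ..., 9} forces such an AP. Hence W(2, 3) = 9.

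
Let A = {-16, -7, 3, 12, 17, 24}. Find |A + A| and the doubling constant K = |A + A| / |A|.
K = |A + A| / |A| = 20/6 = 10/3

Enumerate A + A = {a + b : a, b ∈ A}. With |A| = 6, there are |A|^2 = 36 ordered sum pairs; collecting distinct values, A + A = {-32, -23, -14, -13, -4, 1, 5, 6, 8, 10, 15, 17, 20, 24, 27, 29, 34, 36, 41, 48}, so |A + A| = 20. Thus K = 20/6 = 10/3. For comparison, the minimum possible |A + A| over all 6-element sets is 2·6 − 1 = 11 (so min K = 11/6), attained only by arithmetic progressions.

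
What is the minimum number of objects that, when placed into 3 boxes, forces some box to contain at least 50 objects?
n = (50 − 1)·3 + 1 = 148

By the generalised pigeonhole principle, to guarantee some box contains ≥ r objects we need more than (r − 1) · k objects total. Threshold: n = (r − 1) · k + 1. With r = 50 and k = 3: n = 49 · 3 + 1 = 147 + 1 = 148. For n = 147 = 49 · 3, we can put exactly 49 objects in every box, avoiding 50 in any single one — so 148 is tight.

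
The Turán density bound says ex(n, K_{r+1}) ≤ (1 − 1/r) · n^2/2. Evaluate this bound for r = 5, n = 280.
Turán density bound = (4/5) · 280^2/2 = 31360

Turán's theorem: ex(n, K_{r+1}) is achieved by the complete r-partite Turán graph T(n, r) with parts as balanced as possible, and is at most (1 − 1/r) · n^2/2. For r = 5, n = 280: the density bound is (4/5) · 78400/2 = 31360. Since 5 ∣ 280, the Turán graph T(280, 5) has parts of equal size 56, and its edge count e(T(280, 5)) = 31360 attains the density bound exactly.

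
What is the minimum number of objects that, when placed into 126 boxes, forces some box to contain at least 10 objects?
n = (10 − 1)·126 + 1 = 1135

By the generalised pigeonhole principle, to guarantee some box contains ≥ r objects we need more than (r − 1) · k objects total. Threshold: n = (r − 1) · k + 1. With r = 10 and k = 126: n = 9 · 126 + 1 = 1134 + 1 = 1135. For n = 1134 = 9 · 126, we can put exactly 9 objects in every box, avoiding 10 in any single one — so 1135 is tight.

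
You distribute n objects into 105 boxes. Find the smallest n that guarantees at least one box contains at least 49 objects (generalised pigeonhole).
n = (49 − 1)·105 + 1 = 5041

By the generalised pigeonhole principle, to guarantee some box contains ≥ r objects we need more than (r − 1) · k objects total. Threshold: n = (r − 1) · k + 1. With r = 49 and k = 105: n = 48 · 105 + 1 = 5040 + 1 = 5041. For n = 5040 = 48 · 105, we can put exactly 48 objects in every box, avoiding 49 in any single one — so 5041 is tight.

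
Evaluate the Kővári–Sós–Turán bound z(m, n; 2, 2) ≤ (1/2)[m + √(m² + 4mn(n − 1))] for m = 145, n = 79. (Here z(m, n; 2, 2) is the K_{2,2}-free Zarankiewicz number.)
z(145, 79; 2, 2) ≤ (1/2)[145 + √(145² + 4·145·79·78)] = (1/2)[145 + √3594985] = 1020.5223

Kővári–Sós–Turán: let r_1, ..., r_145 be the row sums and z = Σ r_i the total number of 1s. Each pair of columns can share at most one row with both entries 1 (else a 2×2 all-ones block appears), so Σ_i C(r_i, 2) ≤ C(79, 2) = 3081. By convexity Σ_i C(r_i, 2) ≥ 145·C(z/145, 2) = z(z − 145)/(2·145), giving z² − 145z − 145·79·78 ≤ 0 and hence z ≤ (1/2)[145 + √(21025 + 4·893490)] = (1/2)[145 + √3594985] ≈ (1/2)(145 + 1896.0446) = 1020.5223.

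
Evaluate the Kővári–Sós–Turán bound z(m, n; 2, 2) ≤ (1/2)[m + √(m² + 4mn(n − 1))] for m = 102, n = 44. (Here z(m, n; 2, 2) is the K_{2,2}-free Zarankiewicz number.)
z(102, 44; 2, 2) ≤ (1/2)[102 + √(102² + 4·102·44·43)] = (1/2)[102 + √782340] = 493.2499

Kővári–Sós–Turán: let r_1, ..., r_102 be the row sums and z = Σ r_i the total number of 1s. Each pair of columns can share at most one row with both entries 1 (else a 2×2 all-ones block appears), so Σ_i C(r_i, 2) ≤ C(44, 2) = 946. By convexity Σ_i C(r_i, 2) ≥ 102·C(z/102, 2) = z(z − 102)/(2·102), giving z² − 102z − 102·44·43 ≤ 0 and hence z ≤ (1/2)[102 + √(10404 + 4·192984)] = (1/2)[102 + √782340] ≈ (1/2)(102 + 884.4999) = 493.2499.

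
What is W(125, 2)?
W(125, 2) = 125 + 1 = 126

A 2-term AP is any pair of integers, so a monochromatic 2-AP exists iff some colour is used at least twice. With 125 colours, the colouring i ↦ i on {1, ..., 125} uses each colour once, avoiding any monochromatic pair, so W(125, 2) > 125. For {1, ..., 126}, pigeonhole forces two integers of the same colour, which form a monochromatic 2-AP. Hence W(125, 2) = 126.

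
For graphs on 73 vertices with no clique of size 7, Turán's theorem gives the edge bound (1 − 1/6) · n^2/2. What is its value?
Turán density bound = (5/6) · 73^2/2 = 26645/12 ≈ 2220.4167

Turán's theorem: ex(n, K_{r+1}) is achieved by the complete r-partite Turán graph T(n, r) with parts as balanced as possible, and is at most (1 − 1/r) · n^2/2. For r = 6, n = 73: the density bound is (5/6) · 5329/2 = 26645/12 ≈ 2220.4167. The integer-valued extremum is e(T(73, 6)) = 2220, which is strictly less than the density bound 26645/12 since 6 ∤ 73 (the parts of T(73, 6) cannot all be equal).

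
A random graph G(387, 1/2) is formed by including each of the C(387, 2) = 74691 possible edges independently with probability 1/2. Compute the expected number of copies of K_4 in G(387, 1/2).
E[# K_4] = C(387, 4) · (1/2)^C(4, 2) = 920193120 / 2^6 = 28756035/2 = 14378017.5

For each 4-subset S of vertices (there are C(387, 4) = 920193120 such S), let X_S = 1 if S induces a K_4 (all C(4, 2) = 6 edges present). Then P(X_S = 1) = (1/2)^6 = 1/64. By linearity of expectation, E[# K_4] = C(387, 4) · (1/2)^6 = 920193120 / 64 = 28756035/2 = 14378017.5.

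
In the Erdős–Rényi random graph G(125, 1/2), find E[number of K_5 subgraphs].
E[# K_5] = C(125, 5) · (1/2)^C(5, 2) = 234531275 / 2^10 ≈ 229034.448242

For each 5-subset S of vertices (there are C(125, 5) = 234531275 such S), let X_S = 1 if S induces a K_5 (all C(5, 2) = 10 edges present). Then P(X_S = 1) = (1/2)^10 = 1/1024. By linearity of expectation, E[# K_5] = C(125, 5) · (1/2)^10 = 234531275 / 1024 ≈ 229034.448242.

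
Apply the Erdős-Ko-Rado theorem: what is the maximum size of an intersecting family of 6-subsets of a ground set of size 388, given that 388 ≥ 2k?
max |F| = C(387, 5) = 70486792992

The Erdős-Ko-Rado theorem states: for n ≥ 2k, an intersecting family of k-subsets of an n-element set has size at most C(n − 1, k − 1), with equality for 'star' families {A ⊆ [n] : |A| = k, i ∈ A} (fix an element i). For n = 388, k = 6: C(387, 5) = 70486792992.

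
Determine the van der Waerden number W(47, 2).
W(47, 2) = 47 + 1 = 48

A 2-term AP is any pair of integers, so a monochromatic 2-AP exists iff some colour is used at least twice. With 47 colours, the colouring i ↦ i on {1, ..., 47} uses each colour once, avoiding any monochromatic pair, so W(47, 2) > 47. For {1, ..., 48}, pigeonhole forces two integers of the same colour, which form a monochromatic 2-AP. Hence W(47, 2) = 48.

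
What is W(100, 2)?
W(100, 2) = 100 + 1 = 101

A 2-term AP is any pair of integers, so a monochromatic 2-AP exists iff some colour is used at least twice. With 100 colours, the colouring i ↦ i on {1, ..., 100} uses each colour once, avoiding any monochromatic pair, so W(100, 2) > 100. For {1, ..., 101}, pigeonhole forces two integers of the same colour, which form a monochromatic 2-AP. Hence W(100, 2) = 101.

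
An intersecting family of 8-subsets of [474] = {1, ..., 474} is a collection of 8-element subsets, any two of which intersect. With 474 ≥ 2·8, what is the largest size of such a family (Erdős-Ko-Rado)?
max |F| = C(473, 7) = 1005140898156252

The Erdős-Ko-Rado theorem states: for n ≥ 2k, an intersecting family of k-subsets of an n-element set has size at most C(n − 1, k − 1), with equality for 'star' families {A ⊆ [n] : |A| = k, i ∈ A} (fix an element i). For n = 474, k = 8: C(473, 7) = 1005140898156252.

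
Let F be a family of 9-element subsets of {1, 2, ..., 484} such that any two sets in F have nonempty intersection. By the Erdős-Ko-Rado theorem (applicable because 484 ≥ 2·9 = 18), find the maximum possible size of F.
max |F| = C(483, 8) = 69302468016614196

The Erdős-Ko-Rado theorem states: for n ≥ 2k, an intersecting family of k-subsets of an n-element set has size at most C(n − 1, k − 1), with equality for 'star' families {A ⊆ [n] : |A| = k, i ∈ A} (fix an element i). For n = 484, k = 9: C(483, 8) = 69302468016614196.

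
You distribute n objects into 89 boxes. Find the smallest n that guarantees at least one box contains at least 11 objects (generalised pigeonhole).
n = (11 − 1)·89 + 1 = 891

By the generalised pigeonhole principle, to guarantee some box contains ≥ r objects we need more than (r − 1) · k objects total. Threshold: n = (r − 1) · k + 1. With r = 11 and k = 89: n = 10 · 89 + 1 = 890 + 1 = 891. For n = 890 = 10 · 89, we can put exactly 10 objects in every box, avoiding 11 in any single one — so 891 is tight.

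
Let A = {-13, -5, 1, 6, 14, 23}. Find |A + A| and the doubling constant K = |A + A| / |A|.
K = |A + A| / |A| = 20/6 = 10/3

Enumerate A + A = {a + b : a, b ∈ A}. With |A| = 6, there are |A|^2 = 36 ordered sum pairs; collecting distinct values, A + A = {-26, -18, -12, -10, -7, -4, 1, 2, 7, 9, 10, 12, 15, 18, 20, 24, 28, 29, 37, 46}, so |A + A| = 20. Thus K = 20/6 = 10/3. For comparison, the minimum possible |A + A| over all 6-element sets is 2·6 − 1 = 11 (so min K = 11/6), attained only by arithmetic progressions.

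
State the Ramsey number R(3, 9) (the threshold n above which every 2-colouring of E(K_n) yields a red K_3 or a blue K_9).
R(3, 9) = 36

Lower bound: an explicit 2-colouring of K_{35} (typically a Paley-type or other structured construction) avoids a red K_3 and a blue K_9, showing R(3, 9) > 35.
Upper bound: the simple Erdős–Szekeres recurrence only gives R(3, 9) ≤ 37; the tight bound R(3, 9) ≤ 36 requires a sharper case analysis (or computer search) of 2-colourings of K_{36}.
Hence R(3, 9) = 36.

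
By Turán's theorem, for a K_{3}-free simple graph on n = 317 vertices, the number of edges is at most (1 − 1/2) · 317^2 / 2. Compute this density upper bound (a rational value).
Turán density bound = (1/2) · 317^2/2 = 100489/4 ≈ 25122.25

Turán's theorem: ex(n, K_{r+1}) is achieved by the complete r-partite Turán graph T(n, r) with parts as balanced as possible, and is at most (1 − 1/r) · n^2/2. For r = 2, n = 317: the density bound is (1/2) · 100489/2 = 100489/4 ≈ 25122.25. The integer-valued extremum is e(T(317, 2)) = 25122, which is strictly less than the density bound 100489/4 since 2 ∤ 317 (the parts of T(317, 2) cannot all be equal).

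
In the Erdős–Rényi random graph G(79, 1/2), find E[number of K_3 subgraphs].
E[# K_3] = C(79, 3) · (1/2)^C(3, 2) = 79079 / 2^3 = 9884.875

For each 3-subset S of vertices (there are C(79, 3) = 79079 such S), let X_S = 1 if S induces a K_3 (all C(3, 2) = 3 edges present). Then P(X_S = 1) = (1/2)^3 = 1/8. By linearity of expectation, E[# K_3] = C(79, 3) · (1/2)^3 = 79079 / 8 = 9884.875.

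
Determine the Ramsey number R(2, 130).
R(2, 130) = 130

R(2, k) = k for all k ≥ 2: in a 2-colouring of K_k, either some edge is red (a red K_2) or all edges are blue (a blue K_k). And K_{129} coloured all-blue has no blue K_130, so R(2, 130) > 129. Hence R(2, 130) = 130.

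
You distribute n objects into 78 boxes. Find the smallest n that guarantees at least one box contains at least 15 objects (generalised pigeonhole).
n = (15 − 1)·78 + 1 = 1093

By the generalised pigeonhole principle, to guarantee some box contains ≥ r objects we need more than (r − 1) · k objects total. Threshold: n = (r − 1) · k + 1. With r = 15 and k = 78: n = 14 · 78 + 1 = 1092 + 1 = 1093. For n = 1092 = 14 · 78, we can put exactly 14 objects in every box, avoiding 15 in any single one — so 1093 is tight.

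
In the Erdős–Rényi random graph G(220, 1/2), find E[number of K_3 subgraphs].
E[# K_3] = C(220, 3) · (1/2)^C(3, 2) = 1750540 / 2^3 = 437635/2 = 218817.5

For each 3-subset S of vertices (there are C(220, 3) = 1750540 such S), let X_S = 1 if S induces a K_3 (all C(3, 2) = 3 edges present). Then P(X_S = 1) = (1/2)^3 = 1/8. By linearity of expectation, E[# K_3] = C(220, 3) · (1/2)^3 = 1750540 / 8 = 437635/2 = 218817.5.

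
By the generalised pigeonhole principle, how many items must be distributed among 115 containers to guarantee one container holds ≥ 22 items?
n = (22 − 1)·115 + 1 = 2416

By the generalised pigeonhole principle, to guarantee some box contains ≥ r objects we need more than (r − 1) · k objects total. Threshold: n = (r − 1) · k + 1. With r = 22 and k = 115: n = 21 · 115 + 1 = 2415 + 1 = 2416. For n = 2415 = 21 · 115, we can put exactly 21 objects in every box, avoiding 22 in any single one — so 2416 is tight.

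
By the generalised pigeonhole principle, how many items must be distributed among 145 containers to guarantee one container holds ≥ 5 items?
n = (5 − 1)·145 + 1 = 581

By the generalised pigeonhole principle, to guarantee some box contains ≥ r objects we need more than (r − 1) · k objects total. Threshold: n = (r − 1) · k + 1. With r = 5 and k = 145: n = 4 · 145 + 1 = 580 + 1 = 581. For n = 580 = 4 · 145, we can put exactly 4 objects in every box, avoiding 5 in any single one — so 581 is tight.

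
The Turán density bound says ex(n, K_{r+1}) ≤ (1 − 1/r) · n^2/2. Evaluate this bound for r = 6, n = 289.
Turán density bound = (5/6) · 289^2/2 = 417605/12 ≈ 34800.4167

Turán's theorem: ex(n, K_{r+1}) is achieved by the complete r-partite Turán graph T(n, r) with parts as balanced as possible, and is at most (1 − 1/r) · n^2/2. For r = 6, n = 289: the density bound is (5/6) · 83521/2 = 417605/12 ≈ 34800.4167. The integer-valued extremum is e(T(289, 6)) = 34800, which is strictly less than the density bound 417605/12 since 6 ∤ 289 (the parts of T(289, 6) cannot all be equal).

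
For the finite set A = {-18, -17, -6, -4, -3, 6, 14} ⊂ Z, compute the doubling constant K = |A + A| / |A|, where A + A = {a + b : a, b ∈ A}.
K = |A + A| / |A| = 26/7

Enumerate A + A = {a + b : a, b ∈ A}. With |A| = 7, there are |A|^2 = 49 ordered sum pairs; collecting distinct values, A + A = {-36, -35, -34, -24, -23, -22, -21, -20, -12, -11, -10, -9, -8, -7, -6, -4, -3, 0, 2, 3, 8, 10, 11, 12, 20, 28}, so |A + A| = 26. Thus K = 26/7. For comparison, the minimum possible |A + A| over all 7-element sets is 2·7 − 1 = 13 (so min K = 13/7), attained only by arithmetic progressions.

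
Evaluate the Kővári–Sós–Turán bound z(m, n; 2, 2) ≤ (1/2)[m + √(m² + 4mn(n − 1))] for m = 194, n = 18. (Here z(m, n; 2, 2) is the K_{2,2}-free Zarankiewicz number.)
z(194, 18; 2, 2) ≤ (1/2)[194 + √(194² + 4·194·18·17)] = (1/2)[194 + √275092] = 359.2461

Kővári–Sós–Turán: let r_1, ..., r_194 be the row sums and z = Σ r_i the total number of 1s. Each pair of columns can share at most one row with both entries 1 (else a 2×2 all-ones block appears), so Σ_i C(r_i, 2) ≤ C(18, 2) = 153. By convexity Σ_i C(r_i, 2) ≥ 194·C(z/194, 2) = z(z − 194)/(2·194), giving z² − 194z − 194·18·17 ≤ 0 and hence z ≤ (1/2)[194 + √(37636 + 4·59364)] = (1/2)[194 + √275092] ≈ (1/2)(194 + 524.4921) = 359.2461.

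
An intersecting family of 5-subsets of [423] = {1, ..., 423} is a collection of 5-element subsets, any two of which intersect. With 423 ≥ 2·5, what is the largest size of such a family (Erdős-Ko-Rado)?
max |F| = C(422, 4) = 1302706615

Erdős-Ko-Rado (1961): when n ≥ 2k, max |F| = C(n−1, k−1). The bound is attained by the star {A : i ∈ A} for any fixed i ∈ [n]. Here C(423−1, 5−1) = C(422, 4) = 1302706615.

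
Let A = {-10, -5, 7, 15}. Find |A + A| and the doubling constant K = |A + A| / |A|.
K = |A + A| / |A| = 10/4 = 5/2

Enumerate A + A = {a + b : a, b ∈ A}. With |A| = 4, there are |A|^2 = 16 ordered sum pairs; collecting distinct values, A + A = {-20, -15, -10, -3, 2, 5, 10, 14, 22, 30}, so |A + A| = 10. Thus K = 10/4 = 5/2. For comparison, the minimum possible |A + A| over all 4-element sets is 2·4 − 1 = 7 (so min K = 7/4), attained only by arithmetic progressions.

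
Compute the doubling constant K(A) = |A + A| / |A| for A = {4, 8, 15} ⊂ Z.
K = |A + A| / |A| = 6/3 = 2

Enumerate A + A = {a + b : a, b ∈ A}. With |A| = 3, there are |A|^2 = 9 ordered sum pairs; collecting distinct values, A + A = {8, 12, 16, 19, 23, 30}, so |A + A| = 6. Thus K = 6/3 = 2. For comparison, the minimum possible |A + A| over all 3-element sets is 2·3 − 1 = 5 (so min K = 5/3), attained only by arithmetic progressions.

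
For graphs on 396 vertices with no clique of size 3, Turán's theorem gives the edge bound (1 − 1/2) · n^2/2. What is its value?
Turán density bound = (1/2) · 396^2/2 = 39204

Turán's theorem: ex(n, K_{r+1}) is achieved by the complete r-partite Turán graph T(n, r) with parts as balanced as possible, and is at most (1 − 1/r) · n^2/2. For r = 2, n = 396: the density bound is (1/2) · 156816/2 = 39204. Since 2 ∣ 396, the Turán graph T(396, 2) has parts of equal size 198, and its edge count e(T(396, 2)) = 39204 attains the density bound exactly.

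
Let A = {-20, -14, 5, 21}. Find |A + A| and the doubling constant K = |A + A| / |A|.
K = |A + A| / |A| = 10/4 = 5/2

Enumerate A + A = {a + b : a, b ∈ A}. With |A| = 4, there are |A|^2 = 16 ordered sum pairs; collecting distinct values, A + A = {-40, -34, -28, -15, -9, 1, 7, 10, 26, 42}, so |A + A| = 10. Thus K = 10/4 = 5/2. For comparison, the minimum possible |A + A| over all 4-element sets is 2·4 − 1 = 7 (so min K = 7/4), attained only by arithmetic progressions.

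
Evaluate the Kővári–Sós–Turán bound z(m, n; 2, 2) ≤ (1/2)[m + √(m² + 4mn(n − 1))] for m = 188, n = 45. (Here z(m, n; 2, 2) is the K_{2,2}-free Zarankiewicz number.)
z(188, 45; 2, 2) ≤ (1/2)[188 + √(188² + 4·188·45·44)] = (1/2)[188 + √1524304] = 711.3135

Kővári–Sós–Turán: let r_1, ..., r_188 be the row sums and z = Σ r_i the total number of 1s. Each pair of columns can share at most one row with both entries 1 (else a 2×2 all-ones block appears), so Σ_i C(r_i, 2) ≤ C(45, 2) = 990. By convexity Σ_i C(r_i, 2) ≥ 188·C(z/188, 2) = z(z − 188)/(2·188), giving z² − 188z − 188·45·44 ≤ 0 and hence z ≤ (1/2)[188 + √(35344 + 4·372240)] = (1/2)[188 + √1524304] ≈ (1/2)(188 + 1234.6271) = 711.3135.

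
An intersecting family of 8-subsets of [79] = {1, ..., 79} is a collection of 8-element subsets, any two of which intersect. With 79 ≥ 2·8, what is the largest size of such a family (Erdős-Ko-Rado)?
max |F| = C(78, 7) = 2641902120

Erdős-Ko-Rado (1961): when n ≥ 2k, max |F| = C(n−1, k−1). The bound is attained by the star {A : i ∈ A} for any fixed i ∈ [n]. Here C(79−1, 8−1) = C(78, 7) = 2641902120.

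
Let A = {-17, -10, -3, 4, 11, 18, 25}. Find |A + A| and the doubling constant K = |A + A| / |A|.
K = |A + A| / |A| = 13/7

Enumerate A + A = {a + b : a, b ∈ A}. With |A| = 7, there are |A|^2 = 49 ordered sum pairs; collecting distinct values, A + A = {-34, -27, -20, -13, -6, 1, 8, 15, 22, 29, 36, 43, 50}, so |A + A| = 13. Thus K = 13/7. Here |A + A| = 2|A| − 1 = 13, the minimum possible — so K = 13/7 is minimal, which holds iff A is an arithmetic progression.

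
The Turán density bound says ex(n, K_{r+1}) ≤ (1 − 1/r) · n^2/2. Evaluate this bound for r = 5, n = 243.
Turán density bound = (4/5) · 243^2/2 = 118098/5 ≈ 23619.6

Turán's theorem: ex(n, K_{r+1}) is achieved by the complete r-partite Turán graph T(n, r) with parts as balanced as possible, and is at most (1 − 1/r) · n^2/2. For r = 5, n = 243: the density bound is (4/5) · 59049/2 = 118098/5 ≈ 23619.6. The integer-valued extremum is e(T(243, 5)) = 23619, which is strictly less than the density bound 118098/5 since 5 ∤ 243 (the parts of T(243, 5) cannot all be equal).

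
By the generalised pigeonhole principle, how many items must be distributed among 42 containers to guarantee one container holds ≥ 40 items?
n = (40 − 1)·42 + 1 = 1639

By the generalised pigeonhole principle, to guarantee some box contains ≥ r objects we need more than (r − 1) · k objects total. Threshold: n = (r − 1) · k + 1. With r = 40 and k = 42: n = 39 · 42 + 1 = 1638 + 1 = 1639. For n = 1638 = 39 · 42, we can put exactly 39 objects in every box, avoiding 40 in any single one — so 1639 is tight.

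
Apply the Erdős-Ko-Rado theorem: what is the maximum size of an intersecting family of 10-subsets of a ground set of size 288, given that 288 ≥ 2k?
max |F| = C(287, 9) = 32073931356461995

Erdős-Ko-Rado (1961): when n ≥ 2k, max |F| = C(n−1, k−1). The bound is attained by the star {A : i ∈ A} for any fixed i ∈ [n]. Here C(288−1, 10−1) = C(287, 9) = 32073931356461995.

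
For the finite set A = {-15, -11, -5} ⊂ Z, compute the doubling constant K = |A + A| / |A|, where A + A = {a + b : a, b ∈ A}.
K = |A + A| / |A| = 6/3 = 2

Enumerate A + A = {a + b : a, b ∈ A}. With |A| = 3, there are |A|^2 = 9 ordered sum pairs; collecting distinct values, A + A = {-30, -26, -22, -20, -16, -10}, so |A + A| = 6. Thus K = 6/3 = 2. For comparison, the minimum possible |A + A| over all 3-element sets is 2·3 − 1 = 5 (so min K = 5/3), attained only by arithmetic progressions.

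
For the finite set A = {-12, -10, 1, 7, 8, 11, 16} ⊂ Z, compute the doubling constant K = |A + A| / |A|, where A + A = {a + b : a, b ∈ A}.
K = |A + A| / |A| = 28/7 = 4

Enumerate A + A = {a + b : a, b ∈ A}. With |A| = 7, there are |A|^2 = 49 ordered sum pairs; collecting distinct values, A + A = {-24, -22, -20, -11, -9, -5, -4, -3, -2, -1, 1, 2, 4, 6, 8, 9, 12, 14, 15, 16, 17, 18, 19, 22, 23, 24, 27, 32}, so |A + A| = 28. Thus K = 28/7 = 4. For comparison, the minimum possible |A + A| over all 7-element sets is 2·7 − 1 = 13 (so min K = 13/7), attained only by arithmetic progressions.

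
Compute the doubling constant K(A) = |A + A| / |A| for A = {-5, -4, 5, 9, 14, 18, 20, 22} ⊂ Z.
K = |A + A| / |A| = 29/8

Enumerate A + A = {a + b : a, b ∈ A}. With |A| = 8, there are |A|^2 = 64 ordered sum pairs; collecting distinct values, A + A = {-10, -9, -8, 0, 1, 4, 5, 9, 10, 13, 14, 15, 16, 17, 18, 19, 23, 25, 27, 28, 29, 31, 32, 34, 36, 38, 40, 42, 44}, so |A + A| = 29. Thus K = 29/8. For comparison, the minimum possible |A + A| over all 8-element sets is 2·8 − 1 = 15 (so min K = 15/8), attained only by arithmetic progressions.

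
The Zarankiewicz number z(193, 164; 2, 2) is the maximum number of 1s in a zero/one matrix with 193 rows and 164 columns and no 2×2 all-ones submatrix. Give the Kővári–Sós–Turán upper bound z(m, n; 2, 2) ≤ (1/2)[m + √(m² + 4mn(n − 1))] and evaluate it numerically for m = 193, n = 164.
z(193, 164; 2, 2) ≤ (1/2)[193 + √(193² + 4·193·164·163)] = (1/2)[193 + √20674353] = 2369.9529

Kővári–Sós–Turán: let r_1, ..., r_193 be the row sums and z = Σ r_i the total number of 1s. Each pair of columns can share at most one row with both entries 1 (else a 2×2 all-ones block appears), so Σ_i C(r_i, 2) ≤ C(164, 2) = 13366. By convexity Σ_i C(r_i, 2) ≥ 193·C(z/193, 2) = z(z − 193)/(2·193), giving z² − 193z − 193·164·163 ≤ 0 and hence z ≤ (1/2)[193 + √(37249 + 4·5159276)] = (1/2)[193 + √20674353] ≈ (1/2)(193 + 4546.9059) = 2369.9529.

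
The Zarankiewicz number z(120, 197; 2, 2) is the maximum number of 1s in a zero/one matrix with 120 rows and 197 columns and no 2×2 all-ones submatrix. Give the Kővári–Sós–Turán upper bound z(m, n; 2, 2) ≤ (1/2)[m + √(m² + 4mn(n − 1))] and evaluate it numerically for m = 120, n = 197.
z(120, 197; 2, 2) ≤ (1/2)[120 + √(120² + 4·120·197·196)] = (1/2)[120 + √18548160] = 2213.3787

Kővári–Sós–Turán: let r_1, ..., r_120 be the row sums and z = Σ r_i the total number of 1s. Each pair of columns can share at most one row with both entries 1 (else a 2×2 all-ones block appears), so Σ_i C(r_i, 2) ≤ C(197, 2) = 19306. By convexity Σ_i C(r_i, 2) ≥ 120·C(z/120, 2) = z(z − 120)/(2·120), giving z² − 120z − 120·197·196 ≤ 0 and hence z ≤ (1/2)[120 + √(14400 + 4·4633440)] = (1/2)[120 + √18548160] ≈ (1/2)(120 + 4306.7575) = 2213.3787.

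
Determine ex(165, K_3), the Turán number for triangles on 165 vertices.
ex(165, K_3) = ⌊165^2/4⌋ = 6806

Mantel (1907): a triangle-free graph on n vertices has at most ⌊n^2/4⌋ edges, with equality for the complete bipartite graph K_{⌊n/2⌋, ⌈n/2⌉}. For n = 165: ⌊165^2/4⌋ = ⌊27225/4⌋ = 6806. The extremal graph is K_{82, 83}, which has 82·83 = 6806 edges.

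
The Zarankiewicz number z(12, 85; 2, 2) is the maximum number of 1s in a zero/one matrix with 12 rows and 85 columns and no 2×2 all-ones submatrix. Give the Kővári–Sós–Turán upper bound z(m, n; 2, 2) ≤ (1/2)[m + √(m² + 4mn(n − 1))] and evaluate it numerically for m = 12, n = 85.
z(12, 85; 2, 2) ≤ (1/2)[12 + √(12² + 4·12·85·84)] = (1/2)[12 + √342864] = 298.7729

Kővári–Sós–Turán: let r_1, ..., r_12 be the row sums and z = Σ r_i the total number of 1s. Each pair of columns can share at most one row with both entries 1 (else a 2×2 all-ones block appears), so Σ_i C(r_i, 2) ≤ C(85, 2) = 3570. By convexity Σ_i C(r_i, 2) ≥ 12·C(z/12, 2) = z(z − 12)/(2·12), giving z² − 12z − 12·85·84 ≤ 0 and hence z ≤ (1/2)[12 + √(144 + 4·85680)] = (1/2)[12 + √342864] ≈ (1/2)(12 + 585.5459) = 298.7729.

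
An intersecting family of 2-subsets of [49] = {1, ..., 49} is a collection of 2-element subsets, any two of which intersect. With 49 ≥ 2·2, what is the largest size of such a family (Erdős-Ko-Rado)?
max |F| = C(48, 1) = 48

Erdős-Ko-Rado (1961): when n ≥ 2k, max |F| = C(n−1, k−1). The bound is attained by the star {A : i ∈ A} for any fixed i ∈ [n]. Here C(49−1, 2−1) = C(48, 1) = 48.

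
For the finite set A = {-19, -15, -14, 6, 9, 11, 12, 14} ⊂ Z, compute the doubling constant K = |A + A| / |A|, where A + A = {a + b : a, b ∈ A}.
K = |A + A| / |A| = 30/8 = 15/4

Enumerate A + A = {a + b : a, b ∈ A}. With |A| = 8, there are |A|^2 = 64 ordered sum pairs; collecting distinct values, A + A = {-38, -34, -33, -30, -29, -28, -13, -10, -9, -8, -7, -6, -5, -4, -3, -2, -1, 0, 12, 15, 17, 18, 20, 21, 22, 23, 24, 25, 26, 28}, so |A + A| = 30. Thus K = 30/8 = 15/4. For comparison, the minimum possible |A + A| over all 8-element sets is 2·8 − 1 = 15 (so min K = 15/8), attained only by arithmetic progressions.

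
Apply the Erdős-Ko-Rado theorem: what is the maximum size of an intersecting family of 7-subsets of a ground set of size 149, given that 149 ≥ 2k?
max |F| = C(148, 6) = 13172431272

Erdős-Ko-Rado (1961): when n ≥ 2k, max |F| = C(n−1, k−1). The bound is attained by the star {A : i ∈ A} for any fixed i ∈ [n]. Here C(149−1, 7−1) = C(148, 6) = 13172431272.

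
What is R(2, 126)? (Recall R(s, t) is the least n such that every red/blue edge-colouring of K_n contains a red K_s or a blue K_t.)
R(2, 126) = 126

R(2, k) = k for all k ≥ 2: in a 2-colouring of K_k, either some edge is red (a red K_2) or all edges are blue (a blue K_k). And K_{125} coloured all-blue has no blue K_126, so R(2, 126) > 125. Hence R(2, 126) = 126.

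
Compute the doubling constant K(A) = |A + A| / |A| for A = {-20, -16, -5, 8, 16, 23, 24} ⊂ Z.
K = |A + A| / |A| = 26/7

Enumerate A + A = {a + b : a, b ∈ A}. With |A| = 7, there are |A|^2 = 49 ordered sum pairs; collecting distinct values, A + A = {-40, -36, -32, -25, -21, -12, -10, -8, -4, 0, 3, 4, 7, 8, 11, 16, 18, 19, 24, 31, 32, 39, 40, 46, 47, 48}, so |A + A| = 26. Thus K = 26/7. For comparison, the minimum possible |A + A| over all 7-element sets is 2·7 − 1 = 13 (so min K = 13/7), attained only by arithmetic progressions.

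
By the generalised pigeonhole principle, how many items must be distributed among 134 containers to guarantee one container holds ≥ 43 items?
n = (43 − 1)·134 + 1 = 5629

By the generalised pigeonhole principle, to guarantee some box contains ≥ r objects we need more than (r − 1) · k objects total. Threshold: n = (r − 1) · k + 1. With r = 43 and k = 134: n = 42 · 134 + 1 = 5628 + 1 = 5629. For n = 5628 = 42 · 134, we can put exactly 42 objects in every box, avoiding 43 in any single one — so 5629 is tight.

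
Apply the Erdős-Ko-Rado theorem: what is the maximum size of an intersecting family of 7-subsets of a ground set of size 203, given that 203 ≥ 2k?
max |F| = C(202, 6) = 87544611330

The Erdős-Ko-Rado theorem states: for n ≥ 2k, an intersecting family of k-subsets of an n-element set has size at most C(n − 1, k − 1), with equality for 'star' families {A ⊆ [n] : |A| = k, i ∈ A} (fix an element i). For n = 203, k = 7: C(202, 6) = 87544611330.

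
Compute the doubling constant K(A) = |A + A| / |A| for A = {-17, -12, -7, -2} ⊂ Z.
K = |A + A| / |A| = 7/4

Enumerate A + A = {a + b : a, b ∈ A}. With |A| = 4, there are |A|^2 = 16 ordered sum pairs; collecting distinct values, A + A = {-34, -29, -24, -19, -14, -9, -4}, so |A + A| = 7. Thus K = 7/4. Here |A + A| = 2|A| − 1 = 7, the minimum possible — so K = 7/4 is minimal, which holds iff A is an arithmetic progression.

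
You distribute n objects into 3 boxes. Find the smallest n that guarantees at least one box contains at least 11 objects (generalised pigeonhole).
n = (11 − 1)·3 + 1 = 31

By the generalised pigeonhole principle, to guarantee some box contains ≥ r objects we need more than (r − 1) · k objects total. Threshold: n = (r − 1) · k + 1. With r = 11 and k = 3: n = 10 · 3 + 1 = 30 + 1 = 31. For n = 30 = 10 · 3, we can put exactly 10 objects in every box, avoiding 11 in any single one — so 31 is tight.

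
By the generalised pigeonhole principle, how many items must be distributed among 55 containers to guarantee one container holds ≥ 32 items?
n = (32 − 1)·55 + 1 = 1706

By the generalised pigeonhole principle, to guarantee some box contains ≥ r objects we need more than (r − 1) · k objects total. Threshold: n = (r − 1) · k + 1. With r = 32 and k = 55: n = 31 · 55 + 1 = 1705 + 1 = 1706. For n = 1705 = 31 · 55, we can put exactly 31 objects in every box, avoiding 32 in any single one — so 1706 is tight.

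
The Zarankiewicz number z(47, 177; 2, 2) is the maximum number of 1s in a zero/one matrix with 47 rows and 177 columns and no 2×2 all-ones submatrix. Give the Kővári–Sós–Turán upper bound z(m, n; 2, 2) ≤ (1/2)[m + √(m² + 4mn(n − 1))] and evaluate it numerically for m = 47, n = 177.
z(47, 177; 2, 2) ≤ (1/2)[47 + √(47² + 4·47·177·176)] = (1/2)[47 + √5858785] = 1233.7464

Kővári–Sós–Turán: let r_1, ..., r_47 be the row sums and z = Σ r_i the total number of 1s. Each pair of columns can share at most one row with both entries 1 (else a 2×2 all-ones block appears), so Σ_i C(r_i, 2) ≤ C(177, 2) = 15576. By convexity Σ_i C(r_i, 2) ≥ 47·C(z/47, 2) = z(z − 47)/(2·47), giving z² − 47z − 47·177·176 ≤ 0 and hence z ≤ (1/2)[47 + √(2209 + 4·1464144)] = (1/2)[47 + √5858785] ≈ (1/2)(47 + 2420.4927) = 1233.7464.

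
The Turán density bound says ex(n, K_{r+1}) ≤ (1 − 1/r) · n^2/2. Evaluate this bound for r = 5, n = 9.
Turán density bound = (4/5) · 9^2/2 = 162/5 ≈ 32.4

Turán's theorem: ex(n, K_{r+1}) is achieved by the complete r-partite Turán graph T(n, r) with parts as balanced as possible, and is at most (1 − 1/r) · n^2/2. For r = 5, n = 9: the density bound is (4/5) · 81/2 = 162/5 ≈ 32.4. The integer-valued extremum is e(T(9, 5)) = 32, which is strictly less than the density bound 162/5 since 5 ∤ 9 (the parts of T(9, 5) cannot all be equal).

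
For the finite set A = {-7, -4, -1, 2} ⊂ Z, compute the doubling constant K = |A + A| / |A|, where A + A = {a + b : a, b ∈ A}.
K = |A + A| / |A| = 7/4

Enumerate A + A = {a + b : a, b ∈ A}. With |A| = 4, there are |A|^2 = 16 ordered sum pairs; collecting distinct values, A + A = {-14, -11, -8, -5, -2, 1, 4}, so |A + A| = 7. Thus K = 7/4. Here |A + A| = 2|A| − 1 = 7, the minimum possible — so K = 7/4 is minimal, which holds iff A is an arithmetic progression.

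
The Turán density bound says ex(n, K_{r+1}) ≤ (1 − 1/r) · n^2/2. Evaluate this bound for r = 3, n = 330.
Turán density bound = (2/3) · 330^2/2 = 36300

Turán's theorem: ex(n, K_{r+1}) is achieved by the complete r-partite Turán graph T(n, r) with parts as balanced as possible, and is at most (1 − 1/r) · n^2/2. For r = 3, n = 330: the density bound is (2/3) · 108900/2 = 36300. Since 3 ∣ 330, the Turán graph T(330, 3) has parts of equal size 110, and its edge count e(T(330, 3)) = 36300 attains the density bound exactly.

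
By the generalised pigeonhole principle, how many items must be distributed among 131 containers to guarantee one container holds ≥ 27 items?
n = (27 − 1)·131 + 1 = 3407

By the generalised pigeonhole principle, to guarantee some box contains ≥ r objects we need more than (r − 1) · k objects total. Threshold: n = (r − 1) · k + 1. With r = 27 and k = 131: n = 26 · 131 + 1 = 3406 + 1 = 3407. For n = 3406 = 26 · 131, we can put exactly 26 objects in every box, avoiding 27 in any single one — so 3407 is tight.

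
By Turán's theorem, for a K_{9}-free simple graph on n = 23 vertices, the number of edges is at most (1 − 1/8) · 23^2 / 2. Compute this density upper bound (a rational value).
Turán density bound = (7/8) · 23^2/2 = 3703/16 ≈ 231.4375

Turán's theorem: ex(n, K_{r+1}) is achieved by the complete r-partite Turán graph T(n, r) with parts as balanced as possible, and is at most (1 − 1/r) · n^2/2. For r = 8, n = 23: the density bound is (7/8) · 529/2 = 3703/16 ≈ 231.4375. The integer-valued extremum is e(T(23, 8)) = 231, which is strictly less than the density bound 3703/16 since 8 ∤ 23 (the parts of T(23, 8) cannot all be equal).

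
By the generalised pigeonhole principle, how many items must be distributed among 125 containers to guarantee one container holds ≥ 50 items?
n = (50 − 1)·125 + 1 = 6126

By the generalised pigeonhole principle, to guarantee some box contains ≥ r objects we need more than (r − 1) · k objects total. Threshold: n = (r − 1) · k + 1. With r = 50 and k = 125: n = 49 · 125 + 1 = 6125 + 1 = 6126. For n = 6125 = 49 · 125, we can put exactly 49 objects in every box, avoiding 50 in any single one — so 6126 is tight.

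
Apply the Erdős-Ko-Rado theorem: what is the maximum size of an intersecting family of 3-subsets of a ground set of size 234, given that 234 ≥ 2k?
max |F| = C(233, 2) = 27028

Erdős-Ko-Rado (1961): when n ≥ 2k, max |F| = C(n−1, k−1). The bound is attained by the star {A : i ∈ A} for any fixed i ∈ [n]. Here C(234−1, 3−1) = C(233, 2) = 27028.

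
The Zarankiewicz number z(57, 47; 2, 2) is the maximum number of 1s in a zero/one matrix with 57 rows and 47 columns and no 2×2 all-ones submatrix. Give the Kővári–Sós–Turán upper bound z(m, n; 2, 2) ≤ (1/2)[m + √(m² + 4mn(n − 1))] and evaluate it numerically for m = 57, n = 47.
z(57, 47; 2, 2) ≤ (1/2)[57 + √(57² + 4·57·47·46)] = (1/2)[57 + √496185] = 380.702

Kővári–Sós–Turán: let r_1, ..., r_57 be the row sums and z = Σ r_i the total number of 1s. Each pair of columns can share at most one row with both entries 1 (else a 2×2 all-ones block appears), so Σ_i C(r_i, 2) ≤ C(47, 2) = 1081. By convexity Σ_i C(r_i, 2) ≥ 57·C(z/57, 2) = z(z − 57)/(2·57), giving z² − 57z − 57·47·46 ≤ 0 and hence z ≤ (1/2)[57 + √(3249 + 4·123234)] = (1/2)[57 + √496185] ≈ (1/2)(57 + 704.404) = 380.702.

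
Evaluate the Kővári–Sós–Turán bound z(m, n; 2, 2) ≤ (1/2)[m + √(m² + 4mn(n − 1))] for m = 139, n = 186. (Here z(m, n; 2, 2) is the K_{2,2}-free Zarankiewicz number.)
z(139, 186; 2, 2) ≤ (1/2)[139 + √(139² + 4·139·186·185)] = (1/2)[139 + √19151281] = 2257.6088

Kővári–Sós–Turán: let r_1, ..., r_139 be the row sums and z = Σ r_i the total number of 1s. Each pair of columns can share at most one row with both entries 1 (else a 2×2 all-ones block appears), so Σ_i C(r_i, 2) ≤ C(186, 2) = 17205. By convexity Σ_i C(r_i, 2) ≥ 139·C(z/139, 2) = z(z − 139)/(2·139), giving z² − 139z − 139·186·185 ≤ 0 and hence z ≤ (1/2)[139 + √(19321 + 4·4782990)] = (1/2)[139 + √19151281] ≈ (1/2)(139 + 4376.2177) = 2257.6088.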